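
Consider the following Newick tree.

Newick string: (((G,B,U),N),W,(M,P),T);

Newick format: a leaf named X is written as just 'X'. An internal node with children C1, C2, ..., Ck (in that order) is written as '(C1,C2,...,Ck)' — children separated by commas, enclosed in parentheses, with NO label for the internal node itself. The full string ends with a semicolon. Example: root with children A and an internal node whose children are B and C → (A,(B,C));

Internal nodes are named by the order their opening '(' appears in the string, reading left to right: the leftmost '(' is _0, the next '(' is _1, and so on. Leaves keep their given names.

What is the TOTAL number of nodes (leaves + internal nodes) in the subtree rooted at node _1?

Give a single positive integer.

Answer: 6

Derivation:
Newick: (((G,B,U),N),W,(M,P),T);
Locate _1: it is the '(' at position 1 (the 2nd '(' reading left to right).
Query: subtree rooted at _1
_1: subtree_size = 1 + 5
  _2: subtree_size = 1 + 3
    G: subtree_size = 1 + 0
    B: subtree_size = 1 + 0
    U: subtree_size = 1 + 0
  N: subtree_size = 1 + 0
Total subtree size of _1: 6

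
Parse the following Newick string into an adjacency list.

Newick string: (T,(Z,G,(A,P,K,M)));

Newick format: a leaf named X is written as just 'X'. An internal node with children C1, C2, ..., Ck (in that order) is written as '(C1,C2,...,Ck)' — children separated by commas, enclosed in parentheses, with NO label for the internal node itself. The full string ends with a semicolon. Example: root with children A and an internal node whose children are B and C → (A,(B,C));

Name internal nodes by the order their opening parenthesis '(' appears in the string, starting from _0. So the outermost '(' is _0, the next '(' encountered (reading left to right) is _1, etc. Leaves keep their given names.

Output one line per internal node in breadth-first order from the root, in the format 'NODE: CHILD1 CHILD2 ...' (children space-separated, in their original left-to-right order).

Answer: _0: T _1
_1: Z G _2
_2: A P K M

Derivation:
Input: (T,(Z,G,(A,P,K,M)));
Scanning left-to-right, naming '(' by encounter order:
  pos 0: '(' -> open internal node _0 (depth 1)
  pos 3: '(' -> open internal node _1 (depth 2)
  pos 8: '(' -> open internal node _2 (depth 3)
  pos 16: ')' -> close internal node _2 (now at depth 2)
  pos 17: ')' -> close internal node _1 (now at depth 1)
  pos 18: ')' -> close internal node _0 (now at depth 0)
Total internal nodes: 3
BFS adjacency from root:
  _0: T _1
  _1: Z G _2
  _2: A P K M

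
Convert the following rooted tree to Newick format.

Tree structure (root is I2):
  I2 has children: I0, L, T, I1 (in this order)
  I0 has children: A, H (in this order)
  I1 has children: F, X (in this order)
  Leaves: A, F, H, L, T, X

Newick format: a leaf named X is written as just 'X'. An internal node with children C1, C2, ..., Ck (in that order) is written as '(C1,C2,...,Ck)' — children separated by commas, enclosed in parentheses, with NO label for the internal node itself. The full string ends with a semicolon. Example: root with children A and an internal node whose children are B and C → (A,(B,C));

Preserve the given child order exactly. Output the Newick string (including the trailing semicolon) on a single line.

internal I2 with children ['I0', 'L', 'T', 'I1']
  internal I0 with children ['A', 'H']
    leaf 'A' → 'A'
    leaf 'H' → 'H'
  → '(A,H)'
  leaf 'L' → 'L'
  leaf 'T' → 'T'
  internal I1 with children ['F', 'X']
    leaf 'F' → 'F'
    leaf 'X' → 'X'
  → '(F,X)'
→ '((A,H),L,T,(F,X))'
Final: ((A,H),L,T,(F,X));

Answer: ((A,H),L,T,(F,X));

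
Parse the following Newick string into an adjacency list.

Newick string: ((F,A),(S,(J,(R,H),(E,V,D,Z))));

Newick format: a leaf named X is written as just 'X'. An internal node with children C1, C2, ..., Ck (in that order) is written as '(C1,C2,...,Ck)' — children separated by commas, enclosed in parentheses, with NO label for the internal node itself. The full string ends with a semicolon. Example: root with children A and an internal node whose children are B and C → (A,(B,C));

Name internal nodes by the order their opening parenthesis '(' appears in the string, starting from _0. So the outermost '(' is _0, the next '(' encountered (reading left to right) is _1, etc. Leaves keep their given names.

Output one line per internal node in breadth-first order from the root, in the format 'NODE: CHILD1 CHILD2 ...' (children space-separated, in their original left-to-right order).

Answer: _0: _1 _2
_1: F A
_2: S _3
_3: J _4 _5
_4: R H
_5: E V D Z

Derivation:
Input: ((F,A),(S,(J,(R,H),(E,V,D,Z))));
Scanning left-to-right, naming '(' by encounter order:
  pos 0: '(' -> open internal node _0 (depth 1)
  pos 1: '(' -> open internal node _1 (depth 2)
  pos 5: ')' -> close internal node _1 (now at depth 1)
  pos 7: '(' -> open internal node _2 (depth 2)
  pos 10: '(' -> open internal node _3 (depth 3)
  pos 13: '(' -> open internal node _4 (depth 4)
  pos 17: ')' -> close internal node _4 (now at depth 3)
  pos 19: '(' -> open internal node _5 (depth 4)
  pos 27: ')' -> close internal node _5 (now at depth 3)
  pos 28: ')' -> close internal node _3 (now at depth 2)
  pos 29: ')' -> close internal node _2 (now at depth 1)
  pos 30: ')' -> close internal node _0 (now at depth 0)
Total internal nodes: 6
BFS adjacency from root:
  _0: _1 _2
  _1: F A
  _2: S _3
  _3: J _4 _5
  _4: R H
  _5: E V D Z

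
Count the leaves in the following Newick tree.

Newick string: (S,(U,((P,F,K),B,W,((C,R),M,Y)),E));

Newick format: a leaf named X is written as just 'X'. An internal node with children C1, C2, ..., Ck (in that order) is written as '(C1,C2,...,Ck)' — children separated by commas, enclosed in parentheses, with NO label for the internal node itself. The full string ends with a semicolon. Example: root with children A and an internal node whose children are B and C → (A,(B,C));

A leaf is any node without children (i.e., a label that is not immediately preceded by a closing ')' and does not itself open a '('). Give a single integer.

Newick: (S,(U,((P,F,K),B,W,((C,R),M,Y)),E));
Scan left-to-right; a leaf is any maximal label run not followed by '(':
  pos 1: leaf 'S' → count = 1
  pos 4: leaf 'U' → count = 2
  pos 8: leaf 'P' → count = 3
  pos 10: leaf 'F' → count = 4
  pos 12: leaf 'K' → count = 5
  pos 15: leaf 'B' → count = 6
  pos 17: leaf 'W' → count = 7
  pos 21: leaf 'C' → count = 8
  pos 23: leaf 'R' → count = 9
  pos 26: leaf 'M' → count = 10
  pos 28: leaf 'Y' → count = 11
  pos 32: leaf 'E' → count = 12
Total leaves: 12

Answer: 12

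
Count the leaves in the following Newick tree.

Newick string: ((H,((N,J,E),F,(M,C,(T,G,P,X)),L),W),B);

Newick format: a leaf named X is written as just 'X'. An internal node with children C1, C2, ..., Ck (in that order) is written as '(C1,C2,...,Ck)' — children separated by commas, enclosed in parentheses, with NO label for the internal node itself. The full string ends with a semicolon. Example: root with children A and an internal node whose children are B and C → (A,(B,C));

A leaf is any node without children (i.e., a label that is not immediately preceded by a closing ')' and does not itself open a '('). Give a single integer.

Newick: ((H,((N,J,E),F,(M,C,(T,G,P,X)),L),W),B);
Scan left-to-right; a leaf is any maximal label run not followed by '(':
  pos 2: leaf 'H' → count = 1
  pos 6: leaf 'N' → count = 2
  pos 8: leaf 'J' → count = 3
  pos 10: leaf 'E' → count = 4
  pos 13: leaf 'F' → count = 5
  pos 16: leaf 'M' → count = 6
  pos 18: leaf 'C' → count = 7
  pos 21: leaf 'T' → count = 8
  pos 23: leaf 'G' → count = 9
  pos 25: leaf 'P' → count = 10
  pos 27: leaf 'X' → count = 11
  pos 31: leaf 'L' → count = 12
  pos 34: leaf 'W' → count = 13
  pos 37: leaf 'B' → count = 14
Total leaves: 14

Answer: 14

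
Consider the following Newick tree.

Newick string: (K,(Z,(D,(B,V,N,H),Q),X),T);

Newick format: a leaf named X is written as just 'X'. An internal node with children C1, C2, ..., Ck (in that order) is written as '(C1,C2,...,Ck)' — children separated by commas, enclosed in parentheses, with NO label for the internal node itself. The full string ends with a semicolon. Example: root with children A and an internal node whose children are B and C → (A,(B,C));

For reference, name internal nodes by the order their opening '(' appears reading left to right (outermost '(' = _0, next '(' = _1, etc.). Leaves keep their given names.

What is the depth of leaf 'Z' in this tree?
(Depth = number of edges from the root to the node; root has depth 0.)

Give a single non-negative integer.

Newick: (K,(Z,(D,(B,V,N,H),Q),X),T);
Naming internals by '(' encounter order: outermost '(' = _0, next = _1, ...
Query node: Z
Path from root: _0 -> _1 -> Z
Depth of Z: 2 (number of edges from root)

Answer: 2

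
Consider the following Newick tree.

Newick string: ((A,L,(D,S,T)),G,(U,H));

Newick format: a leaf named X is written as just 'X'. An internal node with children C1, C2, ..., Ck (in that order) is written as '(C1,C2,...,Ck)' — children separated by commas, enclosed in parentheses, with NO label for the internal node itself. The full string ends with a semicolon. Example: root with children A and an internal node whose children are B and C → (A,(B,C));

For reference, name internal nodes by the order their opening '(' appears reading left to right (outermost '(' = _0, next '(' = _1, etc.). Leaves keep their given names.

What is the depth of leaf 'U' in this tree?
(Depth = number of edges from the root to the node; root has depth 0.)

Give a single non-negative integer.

Newick: ((A,L,(D,S,T)),G,(U,H));
Naming internals by '(' encounter order: outermost '(' = _0, next = _1, ...
Query node: U
Path from root: _0 -> _3 -> U
Depth of U: 2 (number of edges from root)

Answer: 2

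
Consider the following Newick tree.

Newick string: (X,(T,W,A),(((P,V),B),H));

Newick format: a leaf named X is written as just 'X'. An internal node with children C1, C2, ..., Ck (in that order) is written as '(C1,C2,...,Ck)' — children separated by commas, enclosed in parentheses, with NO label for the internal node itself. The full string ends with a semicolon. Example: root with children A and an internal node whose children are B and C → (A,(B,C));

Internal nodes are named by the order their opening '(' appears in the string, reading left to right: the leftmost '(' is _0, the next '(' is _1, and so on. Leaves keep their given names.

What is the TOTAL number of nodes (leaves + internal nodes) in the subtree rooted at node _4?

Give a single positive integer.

Answer: 3

Derivation:
Newick: (X,(T,W,A),(((P,V),B),H));
Locate _4: it is the '(' at position 13 (the 5th '(' reading left to right).
Query: subtree rooted at _4
_4: subtree_size = 1 + 2
  P: subtree_size = 1 + 0
  V: subtree_size = 1 + 0
Total subtree size of _4: 3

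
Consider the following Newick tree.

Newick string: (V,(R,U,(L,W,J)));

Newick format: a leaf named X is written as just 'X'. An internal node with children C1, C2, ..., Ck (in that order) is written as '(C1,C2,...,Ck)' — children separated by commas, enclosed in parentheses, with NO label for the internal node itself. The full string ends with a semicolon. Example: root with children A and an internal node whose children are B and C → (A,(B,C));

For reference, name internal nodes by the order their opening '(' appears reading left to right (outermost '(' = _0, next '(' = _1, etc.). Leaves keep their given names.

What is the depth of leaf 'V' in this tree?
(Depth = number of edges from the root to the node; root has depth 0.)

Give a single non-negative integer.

Answer: 1

Derivation:
Newick: (V,(R,U,(L,W,J)));
Naming internals by '(' encounter order: outermost '(' = _0, next = _1, ...
Query node: V
Path from root: _0 -> V
Depth of V: 1 (number of edges from root)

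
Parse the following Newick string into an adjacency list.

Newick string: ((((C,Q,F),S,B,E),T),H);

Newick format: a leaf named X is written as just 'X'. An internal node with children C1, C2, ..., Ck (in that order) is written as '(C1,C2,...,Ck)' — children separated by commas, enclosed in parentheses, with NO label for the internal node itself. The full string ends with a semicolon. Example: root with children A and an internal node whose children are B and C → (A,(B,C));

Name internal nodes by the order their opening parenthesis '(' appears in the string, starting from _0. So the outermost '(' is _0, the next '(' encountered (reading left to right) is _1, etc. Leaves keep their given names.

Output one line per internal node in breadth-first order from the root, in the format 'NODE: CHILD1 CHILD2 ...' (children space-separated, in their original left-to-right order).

Input: ((((C,Q,F),S,B,E),T),H);
Scanning left-to-right, naming '(' by encounter order:
  pos 0: '(' -> open internal node _0 (depth 1)
  pos 1: '(' -> open internal node _1 (depth 2)
  pos 2: '(' -> open internal node _2 (depth 3)
  pos 3: '(' -> open internal node _3 (depth 4)
  pos 9: ')' -> close internal node _3 (now at depth 3)
  pos 16: ')' -> close internal node _2 (now at depth 2)
  pos 19: ')' -> close internal node _1 (now at depth 1)
  pos 22: ')' -> close internal node _0 (now at depth 0)
Total internal nodes: 4
BFS adjacency from root:
  _0: _1 H
  _1: _2 T
  _2: _3 S B E
  _3: C Q F

Answer: _0: _1 H
_1: _2 T
_2: _3 S B E
_3: C Q F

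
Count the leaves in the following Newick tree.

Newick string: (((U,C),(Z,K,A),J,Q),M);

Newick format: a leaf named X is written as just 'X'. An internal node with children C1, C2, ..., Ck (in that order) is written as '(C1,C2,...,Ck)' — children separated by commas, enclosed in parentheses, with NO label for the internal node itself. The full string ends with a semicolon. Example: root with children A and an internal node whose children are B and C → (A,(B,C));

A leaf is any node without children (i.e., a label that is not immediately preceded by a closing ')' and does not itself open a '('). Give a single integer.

Answer: 8

Derivation:
Newick: (((U,C),(Z,K,A),J,Q),M);
Scan left-to-right; a leaf is any maximal label run not followed by '(':
  pos 3: leaf 'U' → count = 1
  pos 5: leaf 'C' → count = 2
  pos 9: leaf 'Z' → count = 3
  pos 11: leaf 'K' → count = 4
  pos 13: leaf 'A' → count = 5
  pos 16: leaf 'J' → count = 6
  pos 18: leaf 'Q' → count = 7
  pos 21: leaf 'M' → count = 8
Total leaves: 8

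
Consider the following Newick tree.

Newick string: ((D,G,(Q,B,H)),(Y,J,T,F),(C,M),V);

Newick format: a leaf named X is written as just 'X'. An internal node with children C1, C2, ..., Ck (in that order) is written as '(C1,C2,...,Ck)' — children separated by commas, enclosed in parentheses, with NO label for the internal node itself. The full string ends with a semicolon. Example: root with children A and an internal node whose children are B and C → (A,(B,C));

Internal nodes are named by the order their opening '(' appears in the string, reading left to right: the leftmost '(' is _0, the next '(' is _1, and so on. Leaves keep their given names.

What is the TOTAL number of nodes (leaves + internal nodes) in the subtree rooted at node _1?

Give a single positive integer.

Newick: ((D,G,(Q,B,H)),(Y,J,T,F),(C,M),V);
Locate _1: it is the '(' at position 1 (the 2nd '(' reading left to right).
Query: subtree rooted at _1
_1: subtree_size = 1 + 6
  D: subtree_size = 1 + 0
  G: subtree_size = 1 + 0
  _2: subtree_size = 1 + 3
    Q: subtree_size = 1 + 0
    B: subtree_size = 1 + 0
    H: subtree_size = 1 + 0
Total subtree size of _1: 7

Answer: 7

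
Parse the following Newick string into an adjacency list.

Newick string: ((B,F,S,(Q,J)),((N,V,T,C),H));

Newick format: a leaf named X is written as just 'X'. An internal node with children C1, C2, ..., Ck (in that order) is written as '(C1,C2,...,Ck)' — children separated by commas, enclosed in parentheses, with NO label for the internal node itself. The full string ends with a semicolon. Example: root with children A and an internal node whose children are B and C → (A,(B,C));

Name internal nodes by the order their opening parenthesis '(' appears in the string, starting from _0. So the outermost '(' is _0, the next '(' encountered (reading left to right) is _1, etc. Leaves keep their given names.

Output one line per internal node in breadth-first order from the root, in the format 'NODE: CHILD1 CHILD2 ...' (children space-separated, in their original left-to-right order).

Answer: _0: _1 _3
_1: B F S _2
_3: _4 H
_2: Q J
_4: N V T C

Derivation:
Input: ((B,F,S,(Q,J)),((N,V,T,C),H));
Scanning left-to-right, naming '(' by encounter order:
  pos 0: '(' -> open internal node _0 (depth 1)
  pos 1: '(' -> open internal node _1 (depth 2)
  pos 8: '(' -> open internal node _2 (depth 3)
  pos 12: ')' -> close internal node _2 (now at depth 2)
  pos 13: ')' -> close internal node _1 (now at depth 1)
  pos 15: '(' -> open internal node _3 (depth 2)
  pos 16: '(' -> open internal node _4 (depth 3)
  pos 24: ')' -> close internal node _4 (now at depth 2)
  pos 27: ')' -> close internal node _3 (now at depth 1)
  pos 28: ')' -> close internal node _0 (now at depth 0)
Total internal nodes: 5
BFS adjacency from root:
  _0: _1 _3
  _1: B F S _2
  _3: _4 H
  _2: Q J
  _4: N V T C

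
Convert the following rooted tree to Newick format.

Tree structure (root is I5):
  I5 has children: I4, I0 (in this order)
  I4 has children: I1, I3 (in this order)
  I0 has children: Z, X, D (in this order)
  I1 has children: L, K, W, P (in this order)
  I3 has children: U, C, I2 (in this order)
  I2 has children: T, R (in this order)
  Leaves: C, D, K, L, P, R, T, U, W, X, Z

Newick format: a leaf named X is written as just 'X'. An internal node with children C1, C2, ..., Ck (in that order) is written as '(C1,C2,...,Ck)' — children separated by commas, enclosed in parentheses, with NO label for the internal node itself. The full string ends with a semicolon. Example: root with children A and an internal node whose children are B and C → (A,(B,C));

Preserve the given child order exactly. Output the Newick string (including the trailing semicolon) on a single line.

Answer: (((L,K,W,P),(U,C,(T,R))),(Z,X,D));

Derivation:
internal I5 with children ['I4', 'I0']
  internal I4 with children ['I1', 'I3']
    internal I1 with children ['L', 'K', 'W', 'P']
      leaf 'L' → 'L'
      leaf 'K' → 'K'
      leaf 'W' → 'W'
      leaf 'P' → 'P'
    → '(L,K,W,P)'
    internal I3 with children ['U', 'C', 'I2']
      leaf 'U' → 'U'
      leaf 'C' → 'C'
      internal I2 with children ['T', 'R']
        leaf 'T' → 'T'
        leaf 'R' → 'R'
      → '(T,R)'
    → '(U,C,(T,R))'
  → '((L,K,W,P),(U,C,(T,R)))'
  internal I0 with children ['Z', 'X', 'D']
    leaf 'Z' → 'Z'
    leaf 'X' → 'X'
    leaf 'D' → 'D'
  → '(Z,X,D)'
→ '(((L,K,W,P),(U,C,(T,R))),(Z,X,D))'
Final: (((L,K,W,P),(U,C,(T,R))),(Z,X,D));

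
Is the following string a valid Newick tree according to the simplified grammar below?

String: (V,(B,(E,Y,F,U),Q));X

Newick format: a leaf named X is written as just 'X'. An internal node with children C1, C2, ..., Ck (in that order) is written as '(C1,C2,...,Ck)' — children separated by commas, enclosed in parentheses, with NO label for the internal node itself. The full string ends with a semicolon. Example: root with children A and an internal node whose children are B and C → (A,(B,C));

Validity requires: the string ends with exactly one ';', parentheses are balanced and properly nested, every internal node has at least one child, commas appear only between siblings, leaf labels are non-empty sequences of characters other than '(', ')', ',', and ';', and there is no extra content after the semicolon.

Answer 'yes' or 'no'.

Input: (V,(B,(E,Y,F,U),Q));X
Paren balance: 3 '(' vs 3 ')' OK
Ends with single ';': False
Full parse: FAILS (must end with ;)
Valid: False

Answer: no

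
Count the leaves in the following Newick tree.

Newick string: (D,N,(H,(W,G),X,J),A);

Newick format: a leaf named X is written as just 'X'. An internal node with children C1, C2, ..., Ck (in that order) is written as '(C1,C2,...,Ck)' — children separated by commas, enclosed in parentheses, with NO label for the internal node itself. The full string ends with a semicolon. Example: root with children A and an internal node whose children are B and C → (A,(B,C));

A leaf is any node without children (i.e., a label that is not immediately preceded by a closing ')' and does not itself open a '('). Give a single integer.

Newick: (D,N,(H,(W,G),X,J),A);
Scan left-to-right; a leaf is any maximal label run not followed by '(':
  pos 1: leaf 'D' → count = 1
  pos 3: leaf 'N' → count = 2
  pos 6: leaf 'H' → count = 3
  pos 9: leaf 'W' → count = 4
  pos 11: leaf 'G' → count = 5
  pos 14: leaf 'X' → count = 6
  pos 16: leaf 'J' → count = 7
  pos 19: leaf 'A' → count = 8
Total leaves: 8

Answer: 8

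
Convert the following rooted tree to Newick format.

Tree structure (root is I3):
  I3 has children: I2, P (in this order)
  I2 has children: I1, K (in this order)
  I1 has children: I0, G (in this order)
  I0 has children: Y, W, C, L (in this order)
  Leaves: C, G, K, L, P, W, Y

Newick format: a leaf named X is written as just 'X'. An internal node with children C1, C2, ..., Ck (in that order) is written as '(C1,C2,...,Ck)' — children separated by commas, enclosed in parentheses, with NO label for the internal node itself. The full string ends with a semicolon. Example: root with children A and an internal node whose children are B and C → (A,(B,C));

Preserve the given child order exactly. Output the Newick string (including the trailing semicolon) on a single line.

internal I3 with children ['I2', 'P']
  internal I2 with children ['I1', 'K']
    internal I1 with children ['I0', 'G']
      internal I0 with children ['Y', 'W', 'C', 'L']
        leaf 'Y' → 'Y'
        leaf 'W' → 'W'
        leaf 'C' → 'C'
        leaf 'L' → 'L'
      → '(Y,W,C,L)'
      leaf 'G' → 'G'
    → '((Y,W,C,L),G)'
    leaf 'K' → 'K'
  → '(((Y,W,C,L),G),K)'
  leaf 'P' → 'P'
→ '((((Y,W,C,L),G),K),P)'
Final: ((((Y,W,C,L),G),K),P);

Answer: ((((Y,W,C,L),G),K),P);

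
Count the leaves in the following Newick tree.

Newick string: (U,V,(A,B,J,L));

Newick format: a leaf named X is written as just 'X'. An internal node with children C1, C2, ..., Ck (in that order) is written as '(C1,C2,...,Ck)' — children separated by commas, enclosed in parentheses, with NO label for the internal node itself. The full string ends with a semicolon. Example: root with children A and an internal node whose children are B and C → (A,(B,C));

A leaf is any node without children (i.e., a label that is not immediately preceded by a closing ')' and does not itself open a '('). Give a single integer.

Newick: (U,V,(A,B,J,L));
Scan left-to-right; a leaf is any maximal label run not followed by '(':
  pos 1: leaf 'U' → count = 1
  pos 3: leaf 'V' → count = 2
  pos 6: leaf 'A' → count = 3
  pos 8: leaf 'B' → count = 4
  pos 10: leaf 'J' → count = 5
  pos 12: leaf 'L' → count = 6
Total leaves: 6

Answer: 6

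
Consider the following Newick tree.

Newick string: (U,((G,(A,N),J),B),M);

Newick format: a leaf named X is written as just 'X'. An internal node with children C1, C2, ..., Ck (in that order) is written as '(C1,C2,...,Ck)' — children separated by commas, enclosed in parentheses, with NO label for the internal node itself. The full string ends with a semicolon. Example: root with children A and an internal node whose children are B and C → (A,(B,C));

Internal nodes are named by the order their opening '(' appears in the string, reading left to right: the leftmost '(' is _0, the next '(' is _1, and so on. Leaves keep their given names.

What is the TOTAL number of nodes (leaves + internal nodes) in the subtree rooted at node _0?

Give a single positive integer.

Newick: (U,((G,(A,N),J),B),M);
Locate _0: it is the '(' at position 0 (the 1st '(' reading left to right).
Query: subtree rooted at _0
_0: subtree_size = 1 + 10
  U: subtree_size = 1 + 0
  _1: subtree_size = 1 + 7
    _2: subtree_size = 1 + 5
      G: subtree_size = 1 + 0
      _3: subtree_size = 1 + 2
        A: subtree_size = 1 + 0
        N: subtree_size = 1 + 0
      J: subtree_size = 1 + 0
    B: subtree_size = 1 + 0
  M: subtree_size = 1 + 0
Total subtree size of _0: 11

Answer: 11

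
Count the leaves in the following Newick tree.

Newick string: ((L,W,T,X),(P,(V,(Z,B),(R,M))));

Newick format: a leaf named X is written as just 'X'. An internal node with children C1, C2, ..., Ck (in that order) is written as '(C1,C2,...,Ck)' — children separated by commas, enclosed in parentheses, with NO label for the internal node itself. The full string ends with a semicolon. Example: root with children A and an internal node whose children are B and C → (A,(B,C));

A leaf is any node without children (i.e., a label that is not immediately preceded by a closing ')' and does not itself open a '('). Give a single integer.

Answer: 10

Derivation:
Newick: ((L,W,T,X),(P,(V,(Z,B),(R,M))));
Scan left-to-right; a leaf is any maximal label run not followed by '(':
  pos 2: leaf 'L' → count = 1
  pos 4: leaf 'W' → count = 2
  pos 6: leaf 'T' → count = 3
  pos 8: leaf 'X' → count = 4
  pos 12: leaf 'P' → count = 5
  pos 15: leaf 'V' → count = 6
  pos 18: leaf 'Z' → count = 7
  pos 20: leaf 'B' → count = 8
  pos 24: leaf 'R' → count = 9
  pos 26: leaf 'M' → count = 10
Total leaves: 10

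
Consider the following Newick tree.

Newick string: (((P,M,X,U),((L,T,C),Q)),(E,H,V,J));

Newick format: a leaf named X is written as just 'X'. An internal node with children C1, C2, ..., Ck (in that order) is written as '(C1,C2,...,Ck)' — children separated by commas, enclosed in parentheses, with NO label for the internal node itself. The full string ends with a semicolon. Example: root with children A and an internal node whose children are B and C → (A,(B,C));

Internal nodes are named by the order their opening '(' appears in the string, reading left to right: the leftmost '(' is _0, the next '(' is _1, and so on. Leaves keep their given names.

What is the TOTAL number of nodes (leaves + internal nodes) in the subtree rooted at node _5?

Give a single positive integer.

Newick: (((P,M,X,U),((L,T,C),Q)),(E,H,V,J));
Locate _5: it is the '(' at position 25 (the 6th '(' reading left to right).
Query: subtree rooted at _5
_5: subtree_size = 1 + 4
  E: subtree_size = 1 + 0
  H: subtree_size = 1 + 0
  V: subtree_size = 1 + 0
  J: subtree_size = 1 + 0
Total subtree size of _5: 5

Answer: 5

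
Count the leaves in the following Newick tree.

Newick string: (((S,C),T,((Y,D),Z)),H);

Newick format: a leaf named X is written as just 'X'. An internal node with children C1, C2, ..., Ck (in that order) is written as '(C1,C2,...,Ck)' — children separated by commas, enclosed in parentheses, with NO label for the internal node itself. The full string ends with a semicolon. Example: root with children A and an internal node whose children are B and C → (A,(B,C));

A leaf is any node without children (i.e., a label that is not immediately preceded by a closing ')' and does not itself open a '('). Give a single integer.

Answer: 7

Derivation:
Newick: (((S,C),T,((Y,D),Z)),H);
Scan left-to-right; a leaf is any maximal label run not followed by '(':
  pos 3: leaf 'S' → count = 1
  pos 5: leaf 'C' → count = 2
  pos 8: leaf 'T' → count = 3
  pos 12: leaf 'Y' → count = 4
  pos 14: leaf 'D' → count = 5
  pos 17: leaf 'Z' → count = 6
  pos 21: leaf 'H' → count = 7
Total leaves: 7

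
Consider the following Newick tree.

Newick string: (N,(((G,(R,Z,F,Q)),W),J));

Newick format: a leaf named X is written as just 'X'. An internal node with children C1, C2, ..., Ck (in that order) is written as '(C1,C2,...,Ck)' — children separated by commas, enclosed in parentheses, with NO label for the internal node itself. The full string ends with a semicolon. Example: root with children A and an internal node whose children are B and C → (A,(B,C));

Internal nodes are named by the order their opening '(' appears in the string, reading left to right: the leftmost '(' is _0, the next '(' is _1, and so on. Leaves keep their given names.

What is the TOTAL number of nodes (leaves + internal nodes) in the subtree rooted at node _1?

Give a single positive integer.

Newick: (N,(((G,(R,Z,F,Q)),W),J));
Locate _1: it is the '(' at position 3 (the 2nd '(' reading left to right).
Query: subtree rooted at _1
_1: subtree_size = 1 + 10
  _2: subtree_size = 1 + 8
    _3: subtree_size = 1 + 6
      G: subtree_size = 1 + 0
      _4: subtree_size = 1 + 4
        R: subtree_size = 1 + 0
        Z: subtree_size = 1 + 0
        F: subtree_size = 1 + 0
        Q: subtree_size = 1 + 0
    W: subtree_size = 1 + 0
  J: subtree_size = 1 + 0
Total subtree size of _1: 11

Answer: 11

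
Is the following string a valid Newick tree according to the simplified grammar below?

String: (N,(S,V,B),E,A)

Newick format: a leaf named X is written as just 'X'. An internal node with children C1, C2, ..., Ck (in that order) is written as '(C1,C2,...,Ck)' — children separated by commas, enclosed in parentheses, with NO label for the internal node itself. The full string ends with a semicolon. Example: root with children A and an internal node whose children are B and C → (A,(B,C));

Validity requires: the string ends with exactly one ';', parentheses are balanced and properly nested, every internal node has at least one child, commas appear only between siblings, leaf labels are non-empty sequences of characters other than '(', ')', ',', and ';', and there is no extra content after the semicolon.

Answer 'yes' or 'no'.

Input: (N,(S,V,B),E,A)
Paren balance: 2 '(' vs 2 ')' OK
Ends with single ';': False
Full parse: FAILS (must end with ;)
Valid: False

Answer: no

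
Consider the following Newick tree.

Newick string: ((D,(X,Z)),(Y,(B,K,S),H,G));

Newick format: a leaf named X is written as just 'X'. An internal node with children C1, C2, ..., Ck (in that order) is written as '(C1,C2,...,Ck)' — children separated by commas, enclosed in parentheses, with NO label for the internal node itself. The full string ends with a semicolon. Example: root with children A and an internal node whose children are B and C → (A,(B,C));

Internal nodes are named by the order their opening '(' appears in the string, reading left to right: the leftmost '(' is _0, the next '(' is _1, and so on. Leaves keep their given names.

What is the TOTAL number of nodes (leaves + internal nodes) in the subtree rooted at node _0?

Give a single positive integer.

Newick: ((D,(X,Z)),(Y,(B,K,S),H,G));
Locate _0: it is the '(' at position 0 (the 1st '(' reading left to right).
Query: subtree rooted at _0
_0: subtree_size = 1 + 13
  _1: subtree_size = 1 + 4
    D: subtree_size = 1 + 0
    _2: subtree_size = 1 + 2
      X: subtree_size = 1 + 0
      Z: subtree_size = 1 + 0
  _3: subtree_size = 1 + 7
    Y: subtree_size = 1 + 0
    _4: subtree_size = 1 + 3
      B: subtree_size = 1 + 0
      K: subtree_size = 1 + 0
      S: subtree_size = 1 + 0
    H: subtree_size = 1 + 0
    G: subtree_size = 1 + 0
Total subtree size of _0: 14

Answer: 14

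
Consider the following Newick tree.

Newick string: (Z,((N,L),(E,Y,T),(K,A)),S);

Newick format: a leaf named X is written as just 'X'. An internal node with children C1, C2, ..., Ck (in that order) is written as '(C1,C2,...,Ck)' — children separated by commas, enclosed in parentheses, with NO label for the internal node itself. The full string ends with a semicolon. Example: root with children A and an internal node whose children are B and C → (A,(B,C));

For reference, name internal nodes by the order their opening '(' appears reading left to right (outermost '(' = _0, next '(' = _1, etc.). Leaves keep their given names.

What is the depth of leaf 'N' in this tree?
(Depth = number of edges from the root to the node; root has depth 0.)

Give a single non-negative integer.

Newick: (Z,((N,L),(E,Y,T),(K,A)),S);
Naming internals by '(' encounter order: outermost '(' = _0, next = _1, ...
Query node: N
Path from root: _0 -> _1 -> _2 -> N
Depth of N: 3 (number of edges from root)

Answer: 3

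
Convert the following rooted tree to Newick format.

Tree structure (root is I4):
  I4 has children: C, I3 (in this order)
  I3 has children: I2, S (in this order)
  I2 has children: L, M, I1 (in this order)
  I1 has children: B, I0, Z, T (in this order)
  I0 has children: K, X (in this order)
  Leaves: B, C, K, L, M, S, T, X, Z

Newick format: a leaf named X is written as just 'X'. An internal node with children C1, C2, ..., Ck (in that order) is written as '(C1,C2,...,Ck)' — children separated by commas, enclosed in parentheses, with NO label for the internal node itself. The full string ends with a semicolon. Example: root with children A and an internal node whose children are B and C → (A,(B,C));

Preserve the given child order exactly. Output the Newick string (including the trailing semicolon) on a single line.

Answer: (C,((L,M,(B,(K,X),Z,T)),S));

Derivation:
internal I4 with children ['C', 'I3']
  leaf 'C' → 'C'
  internal I3 with children ['I2', 'S']
    internal I2 with children ['L', 'M', 'I1']
      leaf 'L' → 'L'
      leaf 'M' → 'M'
      internal I1 with children ['B', 'I0', 'Z', 'T']
        leaf 'B' → 'B'
        internal I0 with children ['K', 'X']
          leaf 'K' → 'K'
          leaf 'X' → 'X'
        → '(K,X)'
        leaf 'Z' → 'Z'
        leaf 'T' → 'T'
      → '(B,(K,X),Z,T)'
    → '(L,M,(B,(K,X),Z,T))'
    leaf 'S' → 'S'
  → '((L,M,(B,(K,X),Z,T)),S)'
→ '(C,((L,M,(B,(K,X),Z,T)),S))'
Final: (C,((L,M,(B,(K,X),Z,T)),S));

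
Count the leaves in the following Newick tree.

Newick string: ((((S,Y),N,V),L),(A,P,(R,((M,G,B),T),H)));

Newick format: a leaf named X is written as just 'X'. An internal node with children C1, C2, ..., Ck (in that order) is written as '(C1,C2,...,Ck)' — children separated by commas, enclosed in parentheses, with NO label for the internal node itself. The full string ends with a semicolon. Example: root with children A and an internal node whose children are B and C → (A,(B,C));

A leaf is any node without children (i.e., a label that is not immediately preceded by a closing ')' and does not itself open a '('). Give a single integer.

Newick: ((((S,Y),N,V),L),(A,P,(R,((M,G,B),T),H)));
Scan left-to-right; a leaf is any maximal label run not followed by '(':
  pos 4: leaf 'S' → count = 1
  pos 6: leaf 'Y' → count = 2
  pos 9: leaf 'N' → count = 3
  pos 11: leaf 'V' → count = 4
  pos 14: leaf 'L' → count = 5
  pos 18: leaf 'A' → count = 6
  pos 20: leaf 'P' → count = 7
  pos 23: leaf 'R' → count = 8
  pos 27: leaf 'M' → count = 9
  pos 29: leaf 'G' → count = 10
  pos 31: leaf 'B' → count = 11
  pos 34: leaf 'T' → count = 12
  pos 37: leaf 'H' → count = 13
Total leaves: 13

Answer: 13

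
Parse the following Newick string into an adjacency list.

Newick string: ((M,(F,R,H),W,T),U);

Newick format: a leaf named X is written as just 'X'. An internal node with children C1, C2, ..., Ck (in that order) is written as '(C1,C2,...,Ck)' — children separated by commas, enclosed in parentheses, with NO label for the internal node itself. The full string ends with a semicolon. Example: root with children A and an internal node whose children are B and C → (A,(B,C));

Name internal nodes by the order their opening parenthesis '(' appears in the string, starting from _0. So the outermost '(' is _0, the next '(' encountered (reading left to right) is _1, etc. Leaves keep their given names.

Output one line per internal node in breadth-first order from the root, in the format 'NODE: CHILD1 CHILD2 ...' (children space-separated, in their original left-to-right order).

Answer: _0: _1 U
_1: M _2 W T
_2: F R H

Derivation:
Input: ((M,(F,R,H),W,T),U);
Scanning left-to-right, naming '(' by encounter order:
  pos 0: '(' -> open internal node _0 (depth 1)
  pos 1: '(' -> open internal node _1 (depth 2)
  pos 4: '(' -> open internal node _2 (depth 3)
  pos 10: ')' -> close internal node _2 (now at depth 2)
  pos 15: ')' -> close internal node _1 (now at depth 1)
  pos 18: ')' -> close internal node _0 (now at depth 0)
Total internal nodes: 3
BFS adjacency from root:
  _0: _1 U
  _1: M _2 W T
  _2: F R H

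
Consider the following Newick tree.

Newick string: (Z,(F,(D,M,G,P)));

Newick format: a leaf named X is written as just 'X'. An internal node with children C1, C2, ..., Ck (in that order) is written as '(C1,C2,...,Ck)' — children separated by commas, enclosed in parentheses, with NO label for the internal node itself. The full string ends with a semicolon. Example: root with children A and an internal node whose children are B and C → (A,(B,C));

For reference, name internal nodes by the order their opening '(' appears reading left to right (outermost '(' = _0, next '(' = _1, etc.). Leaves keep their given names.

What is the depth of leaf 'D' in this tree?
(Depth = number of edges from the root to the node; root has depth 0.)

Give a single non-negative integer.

Answer: 3

Derivation:
Newick: (Z,(F,(D,M,G,P)));
Naming internals by '(' encounter order: outermost '(' = _0, next = _1, ...
Query node: D
Path from root: _0 -> _1 -> _2 -> D
Depth of D: 3 (number of edges from root)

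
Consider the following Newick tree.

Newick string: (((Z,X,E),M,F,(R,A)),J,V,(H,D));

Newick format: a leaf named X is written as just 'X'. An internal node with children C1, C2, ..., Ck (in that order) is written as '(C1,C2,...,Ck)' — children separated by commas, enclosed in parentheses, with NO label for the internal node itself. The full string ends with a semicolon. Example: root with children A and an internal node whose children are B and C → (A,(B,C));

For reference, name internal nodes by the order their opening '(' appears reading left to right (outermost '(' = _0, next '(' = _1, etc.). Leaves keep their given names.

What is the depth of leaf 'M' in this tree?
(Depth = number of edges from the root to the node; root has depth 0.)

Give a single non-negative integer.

Answer: 2

Derivation:
Newick: (((Z,X,E),M,F,(R,A)),J,V,(H,D));
Naming internals by '(' encounter order: outermost '(' = _0, next = _1, ...
Query node: M
Path from root: _0 -> _1 -> M
Depth of M: 2 (number of edges from root)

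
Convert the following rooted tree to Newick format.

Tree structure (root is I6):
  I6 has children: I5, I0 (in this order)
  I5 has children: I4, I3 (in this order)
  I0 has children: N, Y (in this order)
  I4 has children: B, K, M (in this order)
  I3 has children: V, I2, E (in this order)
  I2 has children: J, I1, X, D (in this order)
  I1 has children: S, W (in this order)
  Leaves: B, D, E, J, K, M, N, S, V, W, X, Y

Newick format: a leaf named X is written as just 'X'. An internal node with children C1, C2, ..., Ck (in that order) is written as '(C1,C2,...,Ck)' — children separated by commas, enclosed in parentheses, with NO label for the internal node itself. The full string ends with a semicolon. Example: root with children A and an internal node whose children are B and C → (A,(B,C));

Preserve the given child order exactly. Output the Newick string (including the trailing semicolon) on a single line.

internal I6 with children ['I5', 'I0']
  internal I5 with children ['I4', 'I3']
    internal I4 with children ['B', 'K', 'M']
      leaf 'B' → 'B'
      leaf 'K' → 'K'
      leaf 'M' → 'M'
    → '(B,K,M)'
    internal I3 with children ['V', 'I2', 'E']
      leaf 'V' → 'V'
      internal I2 with children ['J', 'I1', 'X', 'D']
        leaf 'J' → 'J'
        internal I1 with children ['S', 'W']
          leaf 'S' → 'S'
          leaf 'W' → 'W'
        → '(S,W)'
        leaf 'X' → 'X'
        leaf 'D' → 'D'
      → '(J,(S,W),X,D)'
      leaf 'E' → 'E'
    → '(V,(J,(S,W),X,D),E)'
  → '((B,K,M),(V,(J,(S,W),X,D),E))'
  internal I0 with children ['N', 'Y']
    leaf 'N' → 'N'
    leaf 'Y' → 'Y'
  → '(N,Y)'
→ '(((B,K,M),(V,(J,(S,W),X,D),E)),(N,Y))'
Final: (((B,K,M),(V,(J,(S,W),X,D),E)),(N,Y));

Answer: (((B,K,M),(V,(J,(S,W),X,D),E)),(N,Y));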